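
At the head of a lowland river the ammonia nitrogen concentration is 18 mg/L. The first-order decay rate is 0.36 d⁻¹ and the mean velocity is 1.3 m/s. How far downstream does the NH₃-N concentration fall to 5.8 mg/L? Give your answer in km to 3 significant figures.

353 km

From C = C₀·e^(−kt), t = ln(C₀/C)/k = ln(18/5.8)/0.36 = 1.133/0.36 = 3.146 d.
Distance = v·t = 1.3 m/s × 2.718e+05 s = 3.533e+05 m = 353.3 km.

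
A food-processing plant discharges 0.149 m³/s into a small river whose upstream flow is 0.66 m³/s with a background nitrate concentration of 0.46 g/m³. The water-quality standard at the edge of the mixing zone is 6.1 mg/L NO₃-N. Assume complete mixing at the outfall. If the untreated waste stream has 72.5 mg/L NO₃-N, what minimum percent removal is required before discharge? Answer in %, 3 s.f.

Mass balance: 6.1·0.809 = 0.149·Cₑ + 0.66·0.46.
Cₑ = (4.935 − 0.3036) / 0.149 = 31.08 mg/L.
Required removal = 1 − 31.08/72.5 = 57.13 %.

57.1 %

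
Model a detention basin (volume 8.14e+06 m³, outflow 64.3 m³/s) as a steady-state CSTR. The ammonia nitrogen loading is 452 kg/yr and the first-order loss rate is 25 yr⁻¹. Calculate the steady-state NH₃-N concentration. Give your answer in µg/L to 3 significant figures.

Outflow Q = 64.3 m³/s × 3.156e+07 s/yr = 2.029e+09 m³/yr.
Steady-state CSTR mass balance: W = Q·C + k·V·C, so C = W/(Q + kV).
Q + kV = 2.029e+09 + 25·8.14e+06 = 2.233e+09 m³/yr.
C = 452/2.233e+09 = 2.024e-07 kg/m³ = 0.0002024 mg/L = 0.2024 µg/L.

0.202 µg/L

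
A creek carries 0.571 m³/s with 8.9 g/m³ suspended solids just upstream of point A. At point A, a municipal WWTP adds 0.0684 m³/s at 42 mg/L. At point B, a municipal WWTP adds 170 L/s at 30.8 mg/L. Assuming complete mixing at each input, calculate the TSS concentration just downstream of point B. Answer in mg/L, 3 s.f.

16.3 mg/L

After input A: C = (0.571·8.9 + 0.0684·42) / 0.6394 = 12.44 mg/L.
170 L/s = 0.17 m³/s.
After input B: C = (0.6394·12.44 + 0.17·30.8) / 0.8094 = 16.3 mg/L.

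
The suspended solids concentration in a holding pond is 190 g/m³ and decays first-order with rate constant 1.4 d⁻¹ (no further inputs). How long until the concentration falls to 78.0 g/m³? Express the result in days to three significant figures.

t = ln(C₀/C)/k = ln(190/78.0)/1.4 = 0.8903/1.4 = 0.6359 d.

0.636 d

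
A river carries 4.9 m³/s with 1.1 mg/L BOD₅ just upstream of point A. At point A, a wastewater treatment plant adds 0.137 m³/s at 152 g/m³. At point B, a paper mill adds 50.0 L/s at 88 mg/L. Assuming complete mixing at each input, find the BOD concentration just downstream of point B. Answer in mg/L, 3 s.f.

6.02 mg/L

After input A: C = (4.9·1.1 + 0.137·152) / 5.037 = 5.204 mg/L.
50.0 L/s = 0.05 m³/s.
After input B: C = (5.037·5.204 + 0.05·88) / 5.087 = 6.018 mg/L.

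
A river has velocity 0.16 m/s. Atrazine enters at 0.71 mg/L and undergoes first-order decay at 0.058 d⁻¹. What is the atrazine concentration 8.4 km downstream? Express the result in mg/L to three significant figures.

0.685 mg/L

Travel time t = 8.4 km / 0.16 m/s = 8400/0.16 = 5.25e+04 s = 0.6076 d.
First-order decay: C = 0.71·exp(−0.058·0.6076) = 0.71·0.9654 = 0.6854 mg/L.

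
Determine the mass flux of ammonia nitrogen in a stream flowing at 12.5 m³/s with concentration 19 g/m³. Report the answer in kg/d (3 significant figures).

20500 kg/d

Mass flux = Q·C = 12.5 m³/s × 19 g/m³ = 237.5 g/s.
= 237.5 g/s × 86.4 = 2.052e+04 kg/d.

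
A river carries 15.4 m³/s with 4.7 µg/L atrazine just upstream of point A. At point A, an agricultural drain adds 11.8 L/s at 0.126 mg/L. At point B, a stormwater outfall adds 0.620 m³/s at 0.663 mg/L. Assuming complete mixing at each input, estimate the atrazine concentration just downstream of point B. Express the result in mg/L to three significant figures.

0.0302 mg/L

4.7 µg/L = 0.0047 mg/L.
11.8 L/s = 0.0118 m³/s.
After input A: C = (15.4·0.0047 + 0.0118·0.126) / 15.41 = 0.004793 mg/L.
After input B: C = (15.41·0.004793 + 0.62·0.663) / 16.03 = 0.03025 mg/L.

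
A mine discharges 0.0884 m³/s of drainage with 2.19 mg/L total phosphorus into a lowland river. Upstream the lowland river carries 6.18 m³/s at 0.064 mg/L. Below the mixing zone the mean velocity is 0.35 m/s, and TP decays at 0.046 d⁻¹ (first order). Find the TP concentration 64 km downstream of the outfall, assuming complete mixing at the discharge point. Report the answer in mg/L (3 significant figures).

After complete mixing, C₀ = (0.0884·2.19 + 6.18·0.064) / 6.268 = 0.09398 mg/L.
Travel time t = 6.4e+04 m / 0.35 m/s = 1.829e+05 s = 2.116 d.
C = 0.09398·exp(−0.046·2.116) = 0.09398·0.9072 = 0.08526 mg/L.

0.0853 mg/L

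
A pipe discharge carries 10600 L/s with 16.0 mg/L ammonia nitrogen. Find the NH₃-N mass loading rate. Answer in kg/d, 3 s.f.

10600 L/s = 10.6 m³/s.
Mass flux = Q·C = 10.6 m³/s × 16 g/m³ = 169.6 g/s.
= 169.6 g/s × 86.4 = 1.465e+04 kg/d.

14700 kg/d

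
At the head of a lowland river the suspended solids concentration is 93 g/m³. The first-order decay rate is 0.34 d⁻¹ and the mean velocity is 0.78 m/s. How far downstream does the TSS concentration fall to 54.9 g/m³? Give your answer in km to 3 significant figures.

From C = C₀·e^(−kt), t = ln(C₀/C)/k = ln(93/54.9)/0.34 = 0.5271/0.34 = 1.55 d.
Distance = v·t = 0.78 m/s × 1.339e+05 s = 1.045e+05 m = 104.5 km.

104 km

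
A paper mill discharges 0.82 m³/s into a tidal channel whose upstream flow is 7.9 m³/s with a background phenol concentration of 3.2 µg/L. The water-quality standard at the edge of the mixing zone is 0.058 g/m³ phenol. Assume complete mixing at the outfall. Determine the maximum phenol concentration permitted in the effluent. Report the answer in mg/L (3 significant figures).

0.586 mg/L

3.2 µg/L = 0.0032 mg/L.
Mass balance: 0.058·8.72 = 0.82·Cₑ + 7.9·0.0032.
Cₑ = (0.5058 − 0.02528) / 0.82 = 0.586 mg/L.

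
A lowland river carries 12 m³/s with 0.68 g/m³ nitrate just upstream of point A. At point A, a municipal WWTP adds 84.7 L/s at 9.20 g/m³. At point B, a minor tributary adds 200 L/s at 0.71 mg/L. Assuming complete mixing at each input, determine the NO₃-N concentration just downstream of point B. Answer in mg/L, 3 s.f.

0.739 mg/L

84.7 L/s = 0.0847 m³/s.
After input A: C = (12·0.68 + 0.0847·9.2) / 12.08 = 0.7397 mg/L.
200 L/s = 0.2 m³/s.
After input B: C = (12.08·0.7397 + 0.2·0.71) / 12.28 = 0.7392 mg/L.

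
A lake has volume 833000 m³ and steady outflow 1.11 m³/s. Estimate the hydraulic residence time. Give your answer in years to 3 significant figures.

Q = 1.11 m³/s × 3.156e+07 s/yr = 3.503e+07 m³/yr.
Hydraulic residence time τ = V/Q = 833000/3.503e+07 = 0.02378 yr.

0.0238 yr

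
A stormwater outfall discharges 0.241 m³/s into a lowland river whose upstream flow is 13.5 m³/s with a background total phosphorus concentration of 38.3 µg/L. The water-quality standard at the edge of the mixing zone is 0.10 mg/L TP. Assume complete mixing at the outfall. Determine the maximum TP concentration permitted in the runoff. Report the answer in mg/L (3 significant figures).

3.56 mg/L

38.3 µg/L = 0.0383 mg/L.
Mass balance: 0.1·13.74 = 0.241·Cₑ + 13.5·0.0383.
Cₑ = (1.374 − 0.5171) / 0.241 = 3.556 mg/L.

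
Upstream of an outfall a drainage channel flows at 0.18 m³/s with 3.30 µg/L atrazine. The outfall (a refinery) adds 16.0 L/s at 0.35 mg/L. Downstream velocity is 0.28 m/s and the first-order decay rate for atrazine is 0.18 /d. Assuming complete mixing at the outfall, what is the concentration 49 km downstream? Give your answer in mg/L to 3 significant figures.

0.0219 mg/L

16.0 L/s = 0.016 m³/s.
3.30 µg/L = 0.0033 mg/L.
After complete mixing, C₀ = (0.016·0.35 + 0.18·0.0033) / 0.196 = 0.0316 mg/L.
Travel time t = 4.9e+04 m / 0.28 m/s = 1.75e+05 s = 2.025 d.
C = 0.0316·exp(−0.18·2.025) = 0.0316·0.6945 = 0.02195 mg/L.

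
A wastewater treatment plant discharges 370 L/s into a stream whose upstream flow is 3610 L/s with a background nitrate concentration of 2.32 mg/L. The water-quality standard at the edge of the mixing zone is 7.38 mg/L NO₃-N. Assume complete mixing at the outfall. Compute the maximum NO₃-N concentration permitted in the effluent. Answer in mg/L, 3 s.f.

370 L/s = 0.37 m³/s.
3610 L/s = 3.61 m³/s.
Mass balance: 7.38·3.98 = 0.37·Cₑ + 3.61·2.32.
Cₑ = (29.37 − 8.375) / 0.37 = 56.75 mg/L.

56.7 mg/L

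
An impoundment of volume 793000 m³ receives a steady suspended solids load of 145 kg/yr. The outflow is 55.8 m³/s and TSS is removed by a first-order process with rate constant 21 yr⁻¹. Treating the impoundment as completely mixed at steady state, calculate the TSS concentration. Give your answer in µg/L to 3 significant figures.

Outflow Q = 55.8 m³/s × 3.156e+07 s/yr = 1.761e+09 m³/yr.
Steady-state CSTR mass balance: W = Q·C + k·V·C, so C = W/(Q + kV).
Q + kV = 1.761e+09 + 21·793000 = 1.778e+09 m³/yr.
C = 145/1.778e+09 = 8.157e-08 kg/m³ = 8.157e-05 mg/L = 0.08157 µg/L.

0.0816 µg/L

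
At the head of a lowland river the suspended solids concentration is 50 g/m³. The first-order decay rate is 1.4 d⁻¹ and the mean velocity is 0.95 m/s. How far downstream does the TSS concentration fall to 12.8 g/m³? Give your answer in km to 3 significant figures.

From C = C₀·e^(−kt), t = ln(C₀/C)/k = ln(50/12.8)/1.4 = 1.363/1.4 = 0.9733 d.
Distance = v·t = 0.95 m/s × 8.409e+04 s = 7.989e+04 m = 79.89 km.

79.9 km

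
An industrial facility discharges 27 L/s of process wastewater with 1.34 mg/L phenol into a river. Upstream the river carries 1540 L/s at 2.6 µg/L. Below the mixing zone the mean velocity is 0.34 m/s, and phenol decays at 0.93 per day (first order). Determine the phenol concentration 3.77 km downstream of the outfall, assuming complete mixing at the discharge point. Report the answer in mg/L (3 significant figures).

27 L/s = 0.027 m³/s.
1540 L/s = 1.54 m³/s.
2.6 µg/L = 0.0026 mg/L.
After complete mixing, C₀ = (0.027·1.34 + 1.54·0.0026) / 1.567 = 0.02564 mg/L.
Travel time t = 3770 m / 0.34 m/s = 1.109e+04 s = 0.1283 d.
C = 0.02564·exp(−0.93·0.1283) = 0.02564·0.8875 = 0.02276 mg/L.

0.0228 mg/L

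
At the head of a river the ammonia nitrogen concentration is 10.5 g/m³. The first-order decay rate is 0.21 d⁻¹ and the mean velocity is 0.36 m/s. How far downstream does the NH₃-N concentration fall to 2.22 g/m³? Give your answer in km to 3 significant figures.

From C = C₀·e^(−kt), t = ln(C₀/C)/k = ln(10.5/2.22)/0.21 = 1.554/0.21 = 7.399 d.
Distance = v·t = 0.36 m/s × 6.393e+05 s = 2.302e+05 m = 230.2 km.

230 km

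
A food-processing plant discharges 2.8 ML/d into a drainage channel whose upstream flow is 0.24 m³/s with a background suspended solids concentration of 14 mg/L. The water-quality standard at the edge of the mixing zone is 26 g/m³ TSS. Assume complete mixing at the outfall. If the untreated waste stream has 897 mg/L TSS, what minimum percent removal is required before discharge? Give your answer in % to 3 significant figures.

87.2 %

2.8 ML/d = 0.03241 m³/s.
Mass balance: 26·0.2724 = 0.03241·Cₑ + 0.24·14.
Cₑ = (7.083 − 3.36) / 0.03241 = 114.9 mg/L.
Required removal = 1 − 114.9/897 = 87.19 %.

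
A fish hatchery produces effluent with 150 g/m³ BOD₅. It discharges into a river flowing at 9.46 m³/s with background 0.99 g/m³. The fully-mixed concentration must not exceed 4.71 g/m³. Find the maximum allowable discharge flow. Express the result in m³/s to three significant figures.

Mass balance at complete mixing: C_std·(Q_w + Q_r) = Q_w·C_e + Q_r·C_b.
Rearranging, Q_w = Q_r·(C_std − C_b)/(C_e − C_std) = 9.46·(4.71 − 0.99) / (150 − 4.71) = 0.2422 m³/s.

0.242 m³/s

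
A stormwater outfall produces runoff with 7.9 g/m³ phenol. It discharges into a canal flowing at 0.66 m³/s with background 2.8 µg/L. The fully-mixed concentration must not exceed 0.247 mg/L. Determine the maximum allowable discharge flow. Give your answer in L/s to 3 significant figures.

21.1 L/s

2.8 µg/L = 0.0028 mg/L.
Mass balance at complete mixing: C_std·(Q_w + Q_r) = Q_w·C_e + Q_r·C_b.
Rearranging, Q_w = Q_r·(C_std − C_b)/(C_e − C_std) = 0.66·(0.247 − 0.0028) / (7.9 − 0.247) = 0.02106 m³/s.
= 21.06 L/s.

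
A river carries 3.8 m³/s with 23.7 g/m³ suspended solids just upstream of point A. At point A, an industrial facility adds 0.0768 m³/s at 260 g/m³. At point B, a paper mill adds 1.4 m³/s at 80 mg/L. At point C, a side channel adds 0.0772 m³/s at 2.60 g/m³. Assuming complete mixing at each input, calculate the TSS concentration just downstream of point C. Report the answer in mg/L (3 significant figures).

41.5 mg/L

After input A: C = (3.8·23.7 + 0.0768·260) / 3.877 = 28.38 mg/L.
After input B: C = (3.877·28.38 + 1.4·80) / 5.277 = 42.08 mg/L.
After input C: C = (5.277·42.08 + 0.0772·2.6) / 5.354 = 41.51 mg/L.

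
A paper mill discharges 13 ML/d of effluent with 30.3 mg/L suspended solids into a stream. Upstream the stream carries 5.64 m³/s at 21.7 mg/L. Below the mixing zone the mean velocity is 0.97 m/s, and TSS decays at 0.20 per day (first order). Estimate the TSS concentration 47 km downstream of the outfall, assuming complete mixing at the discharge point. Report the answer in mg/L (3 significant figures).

13 ML/d = 0.1505 m³/s.
After complete mixing, C₀ = (0.1505·30.3 + 5.64·21.7) / 5.79 = 21.92 mg/L.
Travel time t = 4.7e+04 m / 0.97 m/s = 4.845e+04 s = 0.5608 d.
C = 21.92·exp(−0.20·0.5608) = 21.92·0.8939 = 19.6 mg/L.

19.6 mg/L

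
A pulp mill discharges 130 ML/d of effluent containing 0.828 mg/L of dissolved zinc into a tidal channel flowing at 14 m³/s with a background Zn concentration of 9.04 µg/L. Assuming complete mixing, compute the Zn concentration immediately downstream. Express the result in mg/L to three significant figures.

130 ML/d = 1.505 m³/s.
9.04 µg/L = 0.00904 mg/L.
Conservation of mass across the mixing zone: C = (1.505·0.828 + 14·0.00904) / (1.505 + 14) = 1.372/15.5 = 0.08852 mg/L.

0.0885 mg/L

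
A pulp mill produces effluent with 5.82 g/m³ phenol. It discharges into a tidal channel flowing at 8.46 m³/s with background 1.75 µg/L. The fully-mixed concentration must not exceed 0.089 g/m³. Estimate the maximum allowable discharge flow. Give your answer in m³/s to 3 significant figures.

1.75 µg/L = 0.00175 mg/L.
Mass balance at complete mixing: C_std·(Q_w + Q_r) = Q_w·C_e + Q_r·C_b.
Rearranging, Q_w = Q_r·(C_std − C_b)/(C_e − C_std) = 8.46·(0.089 − 0.00175) / (5.82 − 0.089) = 0.1288 m³/s.

0.129 m³/s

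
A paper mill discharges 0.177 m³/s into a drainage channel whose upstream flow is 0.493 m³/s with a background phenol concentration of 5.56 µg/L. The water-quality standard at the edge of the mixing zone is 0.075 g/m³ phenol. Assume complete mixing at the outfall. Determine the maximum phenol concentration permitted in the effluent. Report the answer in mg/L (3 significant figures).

0.268 mg/L

5.56 µg/L = 0.00556 mg/L.
Mass balance: 0.075·0.67 = 0.177·Cₑ + 0.493·0.00556.
Cₑ = (0.05025 − 0.002741) / 0.177 = 0.2684 mg/L.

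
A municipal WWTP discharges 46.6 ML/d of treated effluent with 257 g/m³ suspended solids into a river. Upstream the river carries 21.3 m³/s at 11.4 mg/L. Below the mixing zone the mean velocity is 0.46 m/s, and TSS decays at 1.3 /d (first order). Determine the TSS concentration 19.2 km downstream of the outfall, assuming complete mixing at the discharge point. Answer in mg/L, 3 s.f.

46.6 ML/d = 0.5394 m³/s.
After complete mixing, C₀ = (0.5394·257 + 21.3·11.4) / 21.84 = 17.47 mg/L.
Travel time t = 1.92e+04 m / 0.46 m/s = 4.174e+04 s = 0.4831 d.
C = 17.47·exp(−1.3·0.4831) = 17.47·0.5336 = 9.32 mg/L.

9.32 mg/L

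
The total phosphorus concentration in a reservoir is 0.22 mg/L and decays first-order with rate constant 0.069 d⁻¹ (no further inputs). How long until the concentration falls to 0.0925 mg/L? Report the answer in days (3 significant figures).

t = ln(C₀/C)/k = ln(0.22/0.0925)/0.069 = 0.8664/0.069 = 12.56 d.

12.6 d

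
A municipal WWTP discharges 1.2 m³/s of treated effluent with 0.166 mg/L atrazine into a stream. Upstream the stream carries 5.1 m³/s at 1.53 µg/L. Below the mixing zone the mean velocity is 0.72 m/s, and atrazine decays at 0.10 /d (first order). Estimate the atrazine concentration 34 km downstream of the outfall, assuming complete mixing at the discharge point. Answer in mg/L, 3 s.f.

0.0311 mg/L

1.53 µg/L = 0.00153 mg/L.
After complete mixing, C₀ = (1.2·0.166 + 5.1·0.00153) / 6.3 = 0.03286 mg/L.
Travel time t = 3.4e+04 m / 0.72 m/s = 4.722e+04 s = 0.5466 d.
C = 0.03286·exp(−0.10·0.5466) = 0.03286·0.9468 = 0.03111 mg/L.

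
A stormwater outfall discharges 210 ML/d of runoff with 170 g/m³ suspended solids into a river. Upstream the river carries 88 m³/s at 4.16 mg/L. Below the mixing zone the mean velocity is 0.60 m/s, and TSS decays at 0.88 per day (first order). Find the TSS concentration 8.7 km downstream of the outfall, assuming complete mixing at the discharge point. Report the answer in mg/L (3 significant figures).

7.43 mg/L

210 ML/d = 2.431 m³/s.
After complete mixing, C₀ = (2.431·170 + 88·4.16) / 90.43 = 8.617 mg/L.
Travel time t = 8700 m / 0.60 m/s = 1.45e+04 s = 0.1678 d.
C = 8.617·exp(−0.88·0.1678) = 8.617·0.8627 = 7.434 mg/L.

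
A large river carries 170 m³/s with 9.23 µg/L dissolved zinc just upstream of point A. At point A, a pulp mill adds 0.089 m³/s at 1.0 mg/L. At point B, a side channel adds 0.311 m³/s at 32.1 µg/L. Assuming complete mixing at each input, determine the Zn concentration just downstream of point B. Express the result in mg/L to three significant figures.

0.00979 mg/L

9.23 µg/L = 0.00923 mg/L.
After input A: C = (170·0.00923 + 0.089·1) / 170.1 = 0.009748 mg/L.
32.1 µg/L = 0.0321 mg/L.
After input B: C = (170.1·0.009748 + 0.311·0.0321) / 170.4 = 0.009789 mg/L.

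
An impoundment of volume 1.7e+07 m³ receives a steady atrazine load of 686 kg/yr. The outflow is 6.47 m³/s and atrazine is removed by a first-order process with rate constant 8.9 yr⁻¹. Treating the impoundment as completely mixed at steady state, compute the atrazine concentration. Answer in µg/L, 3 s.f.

1.93 µg/L

Outflow Q = 6.47 m³/s × 3.156e+07 s/yr = 2.042e+08 m³/yr.
Steady-state CSTR mass balance: W = Q·C + k·V·C, so C = W/(Q + kV).
Q + kV = 2.042e+08 + 8.9·1.7e+07 = 3.555e+08 m³/yr.
C = 686/3.555e+08 = 1.93e-06 kg/m³ = 0.00193 mg/L = 1.93 µg/L.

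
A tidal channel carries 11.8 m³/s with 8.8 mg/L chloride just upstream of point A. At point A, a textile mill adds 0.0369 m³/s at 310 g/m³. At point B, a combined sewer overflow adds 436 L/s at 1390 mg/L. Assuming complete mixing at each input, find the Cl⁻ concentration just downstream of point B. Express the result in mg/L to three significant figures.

58.8 mg/L

After input A: C = (11.8·8.8 + 0.0369·310) / 11.84 = 9.739 mg/L.
436 L/s = 0.436 m³/s.
After input B: C = (11.84·9.739 + 0.436·1390) / 12.27 = 58.77 mg/L.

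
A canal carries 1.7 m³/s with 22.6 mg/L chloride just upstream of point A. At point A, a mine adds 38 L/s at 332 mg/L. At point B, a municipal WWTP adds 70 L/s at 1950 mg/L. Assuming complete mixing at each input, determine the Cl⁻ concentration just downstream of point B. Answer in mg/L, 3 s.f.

104 mg/L

38 L/s = 0.038 m³/s.
After input A: C = (1.7·22.6 + 0.038·332) / 1.738 = 29.36 mg/L.
70 L/s = 0.07 m³/s.
After input B: C = (1.738·29.36 + 0.07·1950) / 1.808 = 103.7 mg/L.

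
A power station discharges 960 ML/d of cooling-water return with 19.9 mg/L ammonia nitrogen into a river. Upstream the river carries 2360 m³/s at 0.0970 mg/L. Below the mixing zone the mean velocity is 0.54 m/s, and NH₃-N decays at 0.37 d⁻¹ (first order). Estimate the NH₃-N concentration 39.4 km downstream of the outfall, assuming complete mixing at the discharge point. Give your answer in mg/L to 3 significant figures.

960 ML/d = 11.11 m³/s.
After complete mixing, C₀ = (11.11·19.9 + 2360·0.097) / 2371 = 0.1898 mg/L.
Travel time t = 3.94e+04 m / 0.54 m/s = 7.296e+04 s = 0.8445 d.
C = 0.1898·exp(−0.37·0.8445) = 0.1898·0.7316 = 0.1389 mg/L.

0.139 mg/L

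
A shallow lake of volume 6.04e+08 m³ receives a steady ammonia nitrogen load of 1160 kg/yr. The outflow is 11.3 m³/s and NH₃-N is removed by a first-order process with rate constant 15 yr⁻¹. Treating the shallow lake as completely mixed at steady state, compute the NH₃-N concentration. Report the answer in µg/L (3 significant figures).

0.123 µg/L

Outflow Q = 11.3 m³/s × 3.156e+07 s/yr = 3.566e+08 m³/yr.
Steady-state CSTR mass balance: W = Q·C + k·V·C, so C = W/(Q + kV).
Q + kV = 3.566e+08 + 15·6.04e+08 = 9.417e+09 m³/yr.
C = 1160/9.417e+09 = 1.232e-07 kg/m³ = 0.0001232 mg/L = 0.1232 µg/L.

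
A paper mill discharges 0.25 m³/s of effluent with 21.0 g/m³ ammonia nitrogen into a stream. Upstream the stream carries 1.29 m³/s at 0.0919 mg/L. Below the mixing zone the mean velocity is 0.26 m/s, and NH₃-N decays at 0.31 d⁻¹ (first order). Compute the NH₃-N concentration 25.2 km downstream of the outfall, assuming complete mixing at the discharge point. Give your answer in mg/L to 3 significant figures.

2.46 mg/L

After complete mixing, C₀ = (0.25·21 + 1.29·0.0919) / 1.54 = 3.486 mg/L.
Travel time t = 2.52e+04 m / 0.26 m/s = 9.692e+04 s = 1.122 d.
C = 3.486·exp(−0.31·1.122) = 3.486·0.7063 = 2.462 mg/L.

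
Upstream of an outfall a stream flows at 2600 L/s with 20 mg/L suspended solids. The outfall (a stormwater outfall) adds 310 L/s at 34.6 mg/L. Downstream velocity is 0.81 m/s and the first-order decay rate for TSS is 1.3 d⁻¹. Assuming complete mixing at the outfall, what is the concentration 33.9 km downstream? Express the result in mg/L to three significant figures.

11.5 mg/L

310 L/s = 0.31 m³/s.
2600 L/s = 2.6 m³/s.
After complete mixing, C₀ = (0.31·34.6 + 2.6·20) / 2.91 = 21.56 mg/L.
Travel time t = 3.39e+04 m / 0.81 m/s = 4.185e+04 s = 0.4844 d.
C = 21.56·exp(−1.3·0.4844) = 21.56·0.5327 = 11.48 mg/L.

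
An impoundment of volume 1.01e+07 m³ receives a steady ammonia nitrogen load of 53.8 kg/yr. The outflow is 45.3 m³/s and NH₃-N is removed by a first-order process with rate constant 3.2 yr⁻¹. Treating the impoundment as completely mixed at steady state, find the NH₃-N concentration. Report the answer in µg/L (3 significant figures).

0.0368 µg/L

Outflow Q = 45.3 m³/s × 3.156e+07 s/yr = 1.43e+09 m³/yr.
Steady-state CSTR mass balance: W = Q·C + k·V·C, so C = W/(Q + kV).
Q + kV = 1.43e+09 + 3.2·1.01e+07 = 1.462e+09 m³/yr.
C = 53.8/1.462e+09 = 3.68e-08 kg/m³ = 3.68e-05 mg/L = 0.0368 µg/L.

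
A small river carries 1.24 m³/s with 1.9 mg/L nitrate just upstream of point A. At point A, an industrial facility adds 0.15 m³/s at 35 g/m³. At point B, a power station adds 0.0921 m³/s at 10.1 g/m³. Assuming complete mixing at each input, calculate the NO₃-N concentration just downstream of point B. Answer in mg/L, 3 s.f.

5.76 mg/L

After input A: C = (1.24·1.9 + 0.15·35) / 1.39 = 5.472 mg/L.
After input B: C = (1.39·5.472 + 0.0921·10.1) / 1.482 = 5.76 mg/L.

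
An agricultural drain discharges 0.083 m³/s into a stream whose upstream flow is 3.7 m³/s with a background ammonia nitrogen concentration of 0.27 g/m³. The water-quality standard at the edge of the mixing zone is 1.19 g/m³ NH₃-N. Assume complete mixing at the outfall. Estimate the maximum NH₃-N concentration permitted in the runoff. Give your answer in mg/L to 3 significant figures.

Mass balance: 1.19·3.783 = 0.083·Cₑ + 3.7·0.27.
Cₑ = (4.502 − 0.999) / 0.083 = 42.2 mg/L.

42.2 mg/L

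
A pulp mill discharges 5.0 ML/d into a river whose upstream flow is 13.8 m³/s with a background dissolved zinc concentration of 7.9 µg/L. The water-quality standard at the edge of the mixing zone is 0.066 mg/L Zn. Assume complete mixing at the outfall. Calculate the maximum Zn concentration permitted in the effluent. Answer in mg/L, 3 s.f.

13.9 mg/L

5.0 ML/d = 0.05787 m³/s.
7.9 µg/L = 0.0079 mg/L.
Mass balance: 0.066·13.86 = 0.05787·Cₑ + 13.8·0.0079.
Cₑ = (0.9146 − 0.109) / 0.05787 = 13.92 mg/L.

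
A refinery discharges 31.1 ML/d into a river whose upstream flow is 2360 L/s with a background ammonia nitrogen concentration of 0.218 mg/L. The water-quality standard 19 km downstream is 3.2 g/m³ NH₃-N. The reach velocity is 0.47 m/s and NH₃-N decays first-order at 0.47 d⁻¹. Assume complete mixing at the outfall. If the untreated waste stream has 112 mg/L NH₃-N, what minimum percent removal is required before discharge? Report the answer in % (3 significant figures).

31.1 ML/d = 0.36 m³/s.
2360 L/s = 2.36 m³/s.
Travel time to the compliance point: t = 1.9e+04/0.47 = 4.043e+04 s = 0.4679 d; decay factor exp(−0.47·0.4679) = 0.8026.
So the concentration just after mixing may be at most 3.2/0.8026 = 3.987 mg/L.
Mass balance: 3.987·2.72 = 0.36·Cₑ + 2.36·0.218.
Cₑ = (10.84 − 0.5145) / 0.36 = 28.7 mg/L.
Required removal = 1 − 28.7/112 = 74.38 %.

74.4 %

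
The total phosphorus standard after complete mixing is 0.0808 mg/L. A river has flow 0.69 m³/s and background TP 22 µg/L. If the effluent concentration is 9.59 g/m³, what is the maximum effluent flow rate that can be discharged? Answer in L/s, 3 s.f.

4.27 L/s

22 µg/L = 0.022 mg/L.
Mass balance at complete mixing: C_std·(Q_w + Q_r) = Q_w·C_e + Q_r·C_b.
Rearranging, Q_w = Q_r·(C_std − C_b)/(C_e − C_std) = 0.69·(0.0808 − 0.022) / (9.59 − 0.0808) = 0.004267 m³/s.
= 4.267 L/s.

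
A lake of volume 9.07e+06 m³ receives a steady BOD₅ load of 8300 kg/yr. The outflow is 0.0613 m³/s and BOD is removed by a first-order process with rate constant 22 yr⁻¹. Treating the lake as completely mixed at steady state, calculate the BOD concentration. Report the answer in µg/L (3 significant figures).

Outflow Q = 0.0613 m³/s × 3.156e+07 s/yr = 1.934e+06 m³/yr.
Steady-state CSTR mass balance: W = Q·C + k·V·C, so C = W/(Q + kV).
Q + kV = 1.934e+06 + 22·9.07e+06 = 2.015e+08 m³/yr.
C = 8300/2.015e+08 = 4.12e-05 kg/m³ = 0.0412 mg/L = 41.2 µg/L.

41.2 µg/L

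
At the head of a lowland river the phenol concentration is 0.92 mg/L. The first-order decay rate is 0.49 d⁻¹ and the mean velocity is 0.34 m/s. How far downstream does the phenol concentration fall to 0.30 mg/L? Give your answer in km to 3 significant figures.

67.2 km

From C = C₀·e^(−kt), t = ln(C₀/C)/k = ln(0.92/0.30)/0.49 = 1.121/0.49 = 2.287 d.
Distance = v·t = 0.34 m/s × 1.976e+05 s = 6.718e+04 m = 67.18 km.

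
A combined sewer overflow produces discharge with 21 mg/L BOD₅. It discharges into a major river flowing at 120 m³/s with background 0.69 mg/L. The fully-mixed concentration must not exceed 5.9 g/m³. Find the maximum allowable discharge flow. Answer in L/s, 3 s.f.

Mass balance at complete mixing: C_std·(Q_w + Q_r) = Q_w·C_e + Q_r·C_b.
Rearranging, Q_w = Q_r·(C_std − C_b)/(C_e − C_std) = 120·(5.9 − 0.69) / (21 − 5.9) = 41.4 m³/s.
= 4.14e+04 L/s.

41400 L/s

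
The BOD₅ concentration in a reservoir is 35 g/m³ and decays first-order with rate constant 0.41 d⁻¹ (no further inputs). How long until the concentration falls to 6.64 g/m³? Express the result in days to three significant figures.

4.05 d

t = ln(C₀/C)/k = ln(35/6.64)/0.41 = 1.662/0.41 = 4.054 d.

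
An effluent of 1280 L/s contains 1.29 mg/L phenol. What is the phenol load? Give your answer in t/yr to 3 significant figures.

52.1 t/yr

1280 L/s = 1.28 m³/s.
Mass flux = Q·C = 1.28 m³/s × 1.29 g/m³ = 1.651 g/s.
= 1.651 g/s × 31.56 = 52.11 t/yr.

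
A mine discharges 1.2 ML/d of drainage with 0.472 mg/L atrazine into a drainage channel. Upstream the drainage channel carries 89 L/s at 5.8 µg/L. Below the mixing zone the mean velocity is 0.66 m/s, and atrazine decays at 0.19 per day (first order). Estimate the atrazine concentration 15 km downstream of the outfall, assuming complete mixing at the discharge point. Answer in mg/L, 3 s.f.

1.2 ML/d = 0.01389 m³/s.
89 L/s = 0.089 m³/s.
5.8 µg/L = 0.0058 mg/L.
After complete mixing, C₀ = (0.01389·0.472 + 0.089·0.0058) / 0.1029 = 0.06873 mg/L.
Travel time t = 1.5e+04 m / 0.66 m/s = 2.273e+04 s = 0.263 d.
C = 0.06873·exp(−0.19·0.263) = 0.06873·0.9512 = 0.06538 mg/L.

0.0654 mg/L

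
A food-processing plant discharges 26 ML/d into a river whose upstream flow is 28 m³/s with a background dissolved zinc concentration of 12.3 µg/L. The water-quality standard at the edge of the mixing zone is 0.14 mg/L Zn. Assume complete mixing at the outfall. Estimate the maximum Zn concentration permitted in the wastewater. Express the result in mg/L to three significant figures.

26 ML/d = 0.3009 m³/s.
12.3 µg/L = 0.0123 mg/L.
Mass balance: 0.14·28.3 = 0.3009·Cₑ + 28·0.0123.
Cₑ = (3.962 − 0.3444) / 0.3009 = 12.02 mg/L.

12.0 mg/L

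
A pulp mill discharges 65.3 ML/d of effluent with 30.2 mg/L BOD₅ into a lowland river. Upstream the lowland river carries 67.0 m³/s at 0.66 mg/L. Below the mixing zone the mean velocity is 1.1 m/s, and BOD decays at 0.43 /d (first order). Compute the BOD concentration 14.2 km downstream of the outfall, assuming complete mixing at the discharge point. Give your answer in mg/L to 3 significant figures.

65.3 ML/d = 0.7558 m³/s.
After complete mixing, C₀ = (0.7558·30.2 + 67·0.66) / 67.76 = 0.9895 mg/L.
Travel time t = 1.42e+04 m / 1.1 m/s = 1.291e+04 s = 0.1494 d.
C = 0.9895·exp(−0.43·0.1494) = 0.9895·0.9378 = 0.9279 mg/L.

0.928 mg/L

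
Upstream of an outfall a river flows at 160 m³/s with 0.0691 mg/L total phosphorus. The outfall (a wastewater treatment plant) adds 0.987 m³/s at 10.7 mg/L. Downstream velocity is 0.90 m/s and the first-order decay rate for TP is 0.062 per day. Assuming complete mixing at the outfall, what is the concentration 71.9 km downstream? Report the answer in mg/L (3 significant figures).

After complete mixing, C₀ = (0.987·10.7 + 160·0.0691) / 161 = 0.1343 mg/L.
Travel time t = 7.19e+04 m / 0.90 m/s = 7.989e+04 s = 0.9246 d.
C = 0.1343·exp(−0.062·0.9246) = 0.1343·0.9443 = 0.1268 mg/L.

0.127 mg/L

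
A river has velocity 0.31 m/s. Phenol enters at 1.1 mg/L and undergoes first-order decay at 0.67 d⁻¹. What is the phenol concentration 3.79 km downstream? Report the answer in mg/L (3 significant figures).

Travel time t = 3.79 km / 0.31 m/s = 3790/0.31 = 1.223e+04 s = 0.1415 d.
First-order decay: C = 1.1·exp(−0.67·0.1415) = 1.1·0.9095 = 1.001 mg/L.

1.00 mg/L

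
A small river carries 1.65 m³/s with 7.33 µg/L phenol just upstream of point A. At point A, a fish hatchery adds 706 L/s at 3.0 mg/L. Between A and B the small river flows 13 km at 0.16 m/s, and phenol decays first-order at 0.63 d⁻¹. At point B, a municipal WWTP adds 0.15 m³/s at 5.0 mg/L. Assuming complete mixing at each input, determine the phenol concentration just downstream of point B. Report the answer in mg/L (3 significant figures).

7.33 µg/L = 0.00733 mg/L.
706 L/s = 0.706 m³/s.
After input A: C = (1.65·0.00733 + 0.706·3) / 2.356 = 0.9041 mg/L.
Over the 13 km reach to input B (t = 8.125e+04 s = 0.9404 d), decay gives C = 0.9041·exp(−0.63·0.9404) = 0.5 mg/L.
After input B: C = (2.356·0.5 + 0.15·5) / 2.506 = 0.7693 mg/L.

0.769 mg/L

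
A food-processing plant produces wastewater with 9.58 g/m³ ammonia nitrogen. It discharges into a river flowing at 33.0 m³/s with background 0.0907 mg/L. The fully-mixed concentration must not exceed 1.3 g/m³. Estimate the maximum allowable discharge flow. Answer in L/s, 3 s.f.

4820 L/s

Mass balance at complete mixing: C_std·(Q_w + Q_r) = Q_w·C_e + Q_r·C_b.
Rearranging, Q_w = Q_r·(C_std − C_b)/(C_e − C_std) = 33.0·(1.3 − 0.0907) / (9.58 − 1.3) = 4.82 m³/s.
= 4820 L/s.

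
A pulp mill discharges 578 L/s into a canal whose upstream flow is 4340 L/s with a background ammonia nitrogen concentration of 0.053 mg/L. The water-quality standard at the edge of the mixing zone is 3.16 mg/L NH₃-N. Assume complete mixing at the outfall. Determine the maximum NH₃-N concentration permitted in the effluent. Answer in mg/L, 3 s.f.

578 L/s = 0.578 m³/s.
4340 L/s = 4.34 m³/s.
Mass balance: 3.16·4.918 = 0.578·Cₑ + 4.34·0.053.
Cₑ = (15.54 − 0.23) / 0.578 = 26.49 mg/L.

26.5 mg/L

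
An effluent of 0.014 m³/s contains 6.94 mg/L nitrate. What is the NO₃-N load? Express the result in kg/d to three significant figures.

Mass flux = Q·C = 0.014 m³/s × 6.94 g/m³ = 0.09716 g/s.
= 0.09716 g/s × 86.4 = 8.395 kg/d.

8.39 kg/d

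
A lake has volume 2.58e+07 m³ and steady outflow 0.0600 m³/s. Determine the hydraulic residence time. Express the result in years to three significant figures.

13.6 yr

Q = 0.0600 m³/s × 3.156e+07 s/yr = 1.893e+06 m³/yr.
Hydraulic residence time τ = V/Q = 2.58e+07/1.893e+06 = 13.63 yr.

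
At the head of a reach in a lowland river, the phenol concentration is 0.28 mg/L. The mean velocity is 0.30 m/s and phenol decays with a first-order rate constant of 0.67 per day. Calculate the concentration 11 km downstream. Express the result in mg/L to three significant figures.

Travel time t = 11 km / 0.30 m/s = 1.1e+04/0.30 = 3.667e+04 s = 0.4244 d.
First-order decay: C = 0.28·exp(−0.67·0.4244) = 0.28·0.7525 = 0.2107 mg/L.

0.211 mg/L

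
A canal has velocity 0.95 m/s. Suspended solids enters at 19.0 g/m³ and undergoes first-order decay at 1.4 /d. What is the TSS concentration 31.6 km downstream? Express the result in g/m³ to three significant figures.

Travel time t = 31.6 km / 0.95 m/s = 3.16e+04/0.95 = 3.326e+04 s = 0.385 d.
First-order decay: C = 19.0·exp(−1.4·0.385) = 19.0·0.5833 = 11.08 g/m³.

11.1 g/m³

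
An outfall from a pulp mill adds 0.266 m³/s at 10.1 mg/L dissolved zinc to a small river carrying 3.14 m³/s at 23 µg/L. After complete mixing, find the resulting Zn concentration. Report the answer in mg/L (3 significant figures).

0.810 mg/L

23 µg/L = 0.023 mg/L.
Conservation of mass across the mixing zone: C = (0.266·10.1 + 3.14·0.023) / (0.266 + 3.14) = 2.759/3.406 = 0.81 mg/L.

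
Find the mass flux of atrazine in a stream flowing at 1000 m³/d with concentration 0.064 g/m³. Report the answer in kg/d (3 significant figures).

1000 m³/d = 0.01157 m³/s.
Mass flux = Q·C = 0.01157 m³/s × 0.064 g/m³ = 0.0007407 g/s.
= 0.0007407 g/s × 86.4 = 0.064 kg/d.

0.0640 kg/d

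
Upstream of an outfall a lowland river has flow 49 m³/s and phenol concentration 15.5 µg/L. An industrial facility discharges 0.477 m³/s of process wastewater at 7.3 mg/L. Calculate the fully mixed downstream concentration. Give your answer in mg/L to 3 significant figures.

0.0857 mg/L

15.5 µg/L = 0.0155 mg/L.
Flow-weighted mixing gives C = (0.477·7.3 + 49·0.0155) / (0.477 + 49) = 4.242/49.48 = 0.08573 mg/L.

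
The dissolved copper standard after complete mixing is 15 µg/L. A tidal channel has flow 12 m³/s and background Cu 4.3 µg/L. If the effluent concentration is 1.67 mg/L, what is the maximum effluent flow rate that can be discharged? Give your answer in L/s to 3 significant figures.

77.6 L/s

4.3 µg/L = 0.0043 mg/L.
15 µg/L = 0.015 mg/L.
Mass balance at complete mixing: C_std·(Q_w + Q_r) = Q_w·C_e + Q_r·C_b.
Rearranging, Q_w = Q_r·(C_std − C_b)/(C_e − C_std) = 12·(0.015 − 0.0043) / (1.67 − 0.015) = 0.07758 m³/s.
= 77.58 L/s.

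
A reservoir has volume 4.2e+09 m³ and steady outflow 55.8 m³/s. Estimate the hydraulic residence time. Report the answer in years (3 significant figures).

Q = 55.8 m³/s × 3.156e+07 s/yr = 1.761e+09 m³/yr.
Hydraulic residence time τ = V/Q = 4.2e+09/1.761e+09 = 2.385 yr.

2.39 yr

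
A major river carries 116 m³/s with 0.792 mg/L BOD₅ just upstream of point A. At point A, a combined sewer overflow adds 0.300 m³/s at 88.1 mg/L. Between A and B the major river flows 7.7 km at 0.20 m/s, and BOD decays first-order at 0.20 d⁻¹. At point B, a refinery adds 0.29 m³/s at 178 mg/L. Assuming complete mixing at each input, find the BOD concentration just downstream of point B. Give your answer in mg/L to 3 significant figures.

After input A: C = (116·0.792 + 0.3·88.1) / 116.3 = 1.017 mg/L.
Over the 7.7 km reach to input B (t = 3.85e+04 s = 0.4456 d), decay gives C = 1.017·exp(−0.20·0.4456) = 0.9305 mg/L.
After input B: C = (116.3·0.9305 + 0.29·178) / 116.6 = 1.371 mg/L.

1.37 mg/L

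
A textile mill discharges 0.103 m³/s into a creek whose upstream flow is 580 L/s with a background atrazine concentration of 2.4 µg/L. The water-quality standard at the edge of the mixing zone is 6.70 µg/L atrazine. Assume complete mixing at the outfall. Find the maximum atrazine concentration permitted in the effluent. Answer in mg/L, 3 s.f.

580 L/s = 0.58 m³/s.
2.4 µg/L = 0.0024 mg/L.
6.70 µg/L = 0.0067 mg/L.
Mass balance: 0.0067·0.683 = 0.103·Cₑ + 0.58·0.0024.
Cₑ = (0.004576 − 0.001392) / 0.103 = 0.03091 mg/L.

0.0309 mg/L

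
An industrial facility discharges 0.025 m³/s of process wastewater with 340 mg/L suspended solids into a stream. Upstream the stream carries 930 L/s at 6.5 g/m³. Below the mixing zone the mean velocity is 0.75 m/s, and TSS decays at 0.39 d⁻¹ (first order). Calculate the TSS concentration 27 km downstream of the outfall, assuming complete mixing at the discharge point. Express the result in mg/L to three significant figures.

12.9 mg/L

930 L/s = 0.93 m³/s.
After complete mixing, C₀ = (0.025·340 + 0.93·6.5) / 0.955 = 15.23 mg/L.
Travel time t = 2.7e+04 m / 0.75 m/s = 3.6e+04 s = 0.4167 d.
C = 15.23·exp(−0.39·0.4167) = 15.23·0.85 = 12.95 mg/L.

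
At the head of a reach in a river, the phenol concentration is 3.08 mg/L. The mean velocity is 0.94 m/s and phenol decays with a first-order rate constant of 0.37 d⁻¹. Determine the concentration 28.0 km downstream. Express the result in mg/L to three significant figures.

Travel time t = 28.0 km / 0.94 m/s = 2.8e+04/0.94 = 2.979e+04 s = 0.3448 d.
First-order decay: C = 3.08·exp(−0.37·0.3448) = 3.08·0.8802 = 2.711 mg/L.

2.71 mg/L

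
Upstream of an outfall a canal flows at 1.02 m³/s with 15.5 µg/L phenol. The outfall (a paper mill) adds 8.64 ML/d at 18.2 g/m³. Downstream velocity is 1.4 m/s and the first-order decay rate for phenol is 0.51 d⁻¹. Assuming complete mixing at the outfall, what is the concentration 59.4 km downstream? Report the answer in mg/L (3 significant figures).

8.64 ML/d = 0.1 m³/s.
15.5 µg/L = 0.0155 mg/L.
After complete mixing, C₀ = (0.1·18.2 + 1.02·0.0155) / 1.12 = 1.639 mg/L.
Travel time t = 5.94e+04 m / 1.4 m/s = 4.243e+04 s = 0.4911 d.
C = 1.639·exp(−0.51·0.4911) = 1.639·0.7785 = 1.276 mg/L.

1.28 mg/L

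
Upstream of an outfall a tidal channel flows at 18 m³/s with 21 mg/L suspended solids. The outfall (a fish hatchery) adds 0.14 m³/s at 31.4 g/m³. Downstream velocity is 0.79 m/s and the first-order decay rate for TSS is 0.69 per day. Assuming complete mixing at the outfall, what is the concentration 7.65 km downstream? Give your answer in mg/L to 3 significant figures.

After complete mixing, C₀ = (0.14·31.4 + 18·21) / 18.14 = 21.08 mg/L.
Travel time t = 7650 m / 0.79 m/s = 9684 s = 0.1121 d.
C = 21.08·exp(−0.69·0.1121) = 21.08·0.9256 = 19.51 mg/L.

19.5 mg/L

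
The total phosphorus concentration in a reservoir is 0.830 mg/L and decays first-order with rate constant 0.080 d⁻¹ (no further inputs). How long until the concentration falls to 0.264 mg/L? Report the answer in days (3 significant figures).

t = ln(C₀/C)/k = ln(0.830/0.264)/0.080 = 1.145/0.080 = 14.32 d.

14.3 d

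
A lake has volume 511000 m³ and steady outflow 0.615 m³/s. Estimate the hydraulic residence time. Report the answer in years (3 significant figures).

Q = 0.615 m³/s × 3.156e+07 s/yr = 1.941e+07 m³/yr.
Hydraulic residence time τ = V/Q = 511000/1.941e+07 = 0.02633 yr.

0.0263 yr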